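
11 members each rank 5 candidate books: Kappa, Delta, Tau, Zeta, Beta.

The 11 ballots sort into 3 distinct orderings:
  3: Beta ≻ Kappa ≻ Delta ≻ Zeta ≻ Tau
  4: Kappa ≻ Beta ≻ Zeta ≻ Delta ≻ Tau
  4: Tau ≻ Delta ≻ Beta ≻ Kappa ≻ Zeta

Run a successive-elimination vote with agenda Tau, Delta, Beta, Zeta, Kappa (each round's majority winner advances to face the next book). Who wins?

Beta

Round 1: Tau vs Delta — 4–7, Delta advances.
Round 2: Delta vs Beta — 4–7, Beta advances.
Round 3: Beta vs Zeta — 11–0, Beta advances.
Round 4: Beta vs Kappa — 7–4, Beta advances.
The agenda winner is Beta.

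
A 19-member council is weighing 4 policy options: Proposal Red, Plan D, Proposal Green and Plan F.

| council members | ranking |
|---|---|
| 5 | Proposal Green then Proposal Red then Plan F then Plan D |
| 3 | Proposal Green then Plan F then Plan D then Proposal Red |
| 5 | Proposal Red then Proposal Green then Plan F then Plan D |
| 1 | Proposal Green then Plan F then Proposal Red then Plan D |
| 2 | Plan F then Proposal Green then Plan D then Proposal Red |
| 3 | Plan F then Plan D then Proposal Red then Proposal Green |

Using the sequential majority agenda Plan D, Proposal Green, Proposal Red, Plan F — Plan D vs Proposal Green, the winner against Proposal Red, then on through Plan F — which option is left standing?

Proposal Green

Round 1: Plan D vs Proposal Green — 3–16, Proposal Green advances.
Round 2: Proposal Green vs Proposal Red — 11–8, Proposal Green advances.
Round 3: Proposal Green vs Plan F — 14–5, Proposal Green advances.
Proposal Green survives the agenda.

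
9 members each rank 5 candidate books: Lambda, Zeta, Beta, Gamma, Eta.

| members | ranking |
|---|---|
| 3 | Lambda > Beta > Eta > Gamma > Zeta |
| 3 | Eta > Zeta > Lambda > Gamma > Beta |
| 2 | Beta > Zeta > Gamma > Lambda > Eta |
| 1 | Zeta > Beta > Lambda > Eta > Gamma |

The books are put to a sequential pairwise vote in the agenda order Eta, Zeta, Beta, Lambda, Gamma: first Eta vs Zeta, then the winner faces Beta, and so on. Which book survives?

Round 1: Eta vs Zeta — 6–3, Eta advances.
Round 2: Eta vs Beta — 3–6, Beta advances.
Round 3: Beta vs Lambda — 3–6, Lambda advances.
Round 4: Lambda vs Gamma — 7–2, Lambda advances.
Lambda survives the agenda.

Lambda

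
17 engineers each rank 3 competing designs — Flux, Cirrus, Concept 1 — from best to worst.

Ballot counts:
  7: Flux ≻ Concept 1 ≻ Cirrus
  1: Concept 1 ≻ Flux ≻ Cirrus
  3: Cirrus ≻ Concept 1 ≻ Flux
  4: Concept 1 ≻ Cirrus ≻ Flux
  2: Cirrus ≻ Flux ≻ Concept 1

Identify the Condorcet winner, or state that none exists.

Check each pair by majority over 17 ballots:
Flux vs Cirrus: Cirrus, 9–8.
Flux vs Concept 1: Flux, 9–8.
Cirrus vs Concept 1: Concept 1 wins 12–5.
Every design loses at least once (Flux loses to Cirrus; Cirrus loses to Concept 1; Concept 1 loses to Flux). The majority relation contains the cycle Flux > Concept 1 > Cirrus > Flux, so there is no Condorcet winner.

none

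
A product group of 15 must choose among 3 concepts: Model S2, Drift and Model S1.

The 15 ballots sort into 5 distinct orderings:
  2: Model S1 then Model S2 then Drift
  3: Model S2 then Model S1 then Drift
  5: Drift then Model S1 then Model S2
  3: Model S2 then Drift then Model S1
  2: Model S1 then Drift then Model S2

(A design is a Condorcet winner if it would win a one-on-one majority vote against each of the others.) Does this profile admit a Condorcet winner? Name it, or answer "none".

none

Pairwise majorities:
Model S2 vs Drift: Model S2 is ranked higher on 2+3+3 = 8 ballots, Drift on 7. Model S2 wins 8–7.
Model S2 vs Model S1: 3+3 = 6 for Model S2, 9 for Model S1 — Model S1 by 9–6.
Drift vs Model S1: Drift wins 8–7.
Each design drops at least one matchup (Model S2 loses to Model S1; Drift loses to Model S2; Model S1 loses to Drift); the cycle Model S2 beats Drift beats Model S1 beats Model S2 rules out a Condorcet winner.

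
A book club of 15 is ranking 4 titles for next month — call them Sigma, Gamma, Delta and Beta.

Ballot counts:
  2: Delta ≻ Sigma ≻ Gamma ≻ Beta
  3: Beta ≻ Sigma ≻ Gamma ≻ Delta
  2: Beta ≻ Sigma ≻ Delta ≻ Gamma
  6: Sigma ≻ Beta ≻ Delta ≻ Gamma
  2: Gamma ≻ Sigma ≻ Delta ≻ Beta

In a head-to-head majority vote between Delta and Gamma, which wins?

Delta

Ballots ranking Delta above Gamma: 2 + 2 + 6 = 10.
Ballots ranking Gamma above Delta: 15 − 10 = 5.
Delta wins the head-to-head 10–5.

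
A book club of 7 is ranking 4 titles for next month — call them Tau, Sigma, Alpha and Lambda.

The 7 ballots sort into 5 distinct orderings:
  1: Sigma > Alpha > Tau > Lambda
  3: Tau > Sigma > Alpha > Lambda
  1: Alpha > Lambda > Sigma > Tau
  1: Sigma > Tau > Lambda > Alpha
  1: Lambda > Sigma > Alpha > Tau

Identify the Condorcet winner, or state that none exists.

Sigma

Head-to-head results (7 members):
Tau vs Sigma: Tau is ranked higher on 3 ballots, Sigma on 4. Sigma wins 4–3.
Tau vs Alpha: Tau is ranked higher on 3+1 = 4 ballots, Alpha on 3. Tau wins 4–3.
Tau–Lambda: Tau 5–2.
Sigma vs Alpha: Sigma wins 6–1.
Sigma vs Lambda: Sigma wins 5–2.
Alpha vs Lambda: Alpha, 5–2.
Sigma defeats every rival head-to-head and is the Condorcet winner.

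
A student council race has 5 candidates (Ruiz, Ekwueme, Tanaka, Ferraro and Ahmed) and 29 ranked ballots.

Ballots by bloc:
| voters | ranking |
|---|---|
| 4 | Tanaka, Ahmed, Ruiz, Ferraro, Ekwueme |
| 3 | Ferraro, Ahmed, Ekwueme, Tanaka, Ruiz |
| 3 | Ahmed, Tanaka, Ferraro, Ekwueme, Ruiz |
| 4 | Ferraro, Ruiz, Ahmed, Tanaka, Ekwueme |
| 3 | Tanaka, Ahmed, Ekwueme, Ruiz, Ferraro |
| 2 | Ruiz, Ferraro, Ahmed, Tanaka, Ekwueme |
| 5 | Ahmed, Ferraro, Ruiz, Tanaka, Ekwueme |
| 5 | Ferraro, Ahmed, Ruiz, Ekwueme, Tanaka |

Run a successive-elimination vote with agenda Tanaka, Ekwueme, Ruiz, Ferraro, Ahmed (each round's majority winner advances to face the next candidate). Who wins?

Round 1: Tanaka vs Ekwueme — 21–8, Tanaka advances.
Round 2: Tanaka vs Ruiz — 13–16, Ruiz advances.
Round 3: Ruiz vs Ferraro — 9–20, Ferraro advances.
Round 4: Ferraro vs Ahmed — 14–15, Ahmed advances.
Ahmed survives the agenda.

Ahmed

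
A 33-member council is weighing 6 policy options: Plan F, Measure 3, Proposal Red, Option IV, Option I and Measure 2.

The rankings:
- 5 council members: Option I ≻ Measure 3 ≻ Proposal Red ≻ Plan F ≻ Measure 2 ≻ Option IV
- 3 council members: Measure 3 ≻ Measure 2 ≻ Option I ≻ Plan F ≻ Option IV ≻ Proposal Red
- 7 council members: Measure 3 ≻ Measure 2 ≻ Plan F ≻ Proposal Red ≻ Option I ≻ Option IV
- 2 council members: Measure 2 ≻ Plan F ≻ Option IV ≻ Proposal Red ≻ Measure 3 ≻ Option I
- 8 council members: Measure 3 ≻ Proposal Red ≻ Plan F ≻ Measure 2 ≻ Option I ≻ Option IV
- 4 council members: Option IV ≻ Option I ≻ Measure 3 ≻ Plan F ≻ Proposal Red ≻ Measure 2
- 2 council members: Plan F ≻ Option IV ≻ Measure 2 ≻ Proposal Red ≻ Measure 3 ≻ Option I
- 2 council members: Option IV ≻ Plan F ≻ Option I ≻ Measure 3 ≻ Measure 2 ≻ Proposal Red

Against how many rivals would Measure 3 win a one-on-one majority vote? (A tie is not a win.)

5

Measure 3 against each rival (33 council members):
Measure 3 vs Plan F: 5+3+7+8+4 = 27 for Measure 3, 6 for Plan F — Measure 3 by 27–6.
Measure 3 vs Proposal Red: 5+3+7+8+4+2 = 29 for Measure 3, 4 for Proposal Red — Measure 3 by 29–4.
Measure 3 vs Option IV: Measure 3 preferred on 5+3+7+8 = 23 ballots; Measure 3 wins 23–10.
Measure 3 vs Option I: 22 to 11, Measure 3.
Measure 3 vs Measure 2: 5+3+7+8+4+2 = 29 for Measure 3, 4 for Measure 2 — Measure 3 by 29–4.
Measure 3 beats Plan F, Proposal Red, Option IV, Option I, Measure 2 — 5 pairwise wins.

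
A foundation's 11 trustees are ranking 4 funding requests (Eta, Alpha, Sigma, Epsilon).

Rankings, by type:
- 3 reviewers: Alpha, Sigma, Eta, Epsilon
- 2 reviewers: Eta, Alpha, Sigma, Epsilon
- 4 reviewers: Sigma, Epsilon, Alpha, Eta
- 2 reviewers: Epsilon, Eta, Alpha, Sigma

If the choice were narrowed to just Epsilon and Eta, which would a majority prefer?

Ballots ranking Epsilon above Eta: 4 + 2 = 6.
Ballots ranking Eta above Epsilon: 11 − 6 = 5.
Epsilon wins the head-to-head 6–5.

Epsilon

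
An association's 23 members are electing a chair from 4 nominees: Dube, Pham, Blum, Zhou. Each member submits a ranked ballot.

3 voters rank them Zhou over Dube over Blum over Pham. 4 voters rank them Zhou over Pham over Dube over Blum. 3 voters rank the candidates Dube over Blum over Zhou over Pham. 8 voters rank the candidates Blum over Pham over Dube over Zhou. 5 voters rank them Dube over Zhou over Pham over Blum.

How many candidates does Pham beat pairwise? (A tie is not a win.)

Pham against each rival (23 voters):
Pham vs Dube: Pham preferred on 4+8 = 12 ballots; Pham wins 12–11.
Pham vs Blum: Pham preferred on 4+5 = 9 ballots; Blum wins 14–9.
Pham vs Zhou: 8 for Pham, 15 for Zhou — Zhou by 15–8.
Pham beats Dube; loses to Blum, Zhou — 1 pairwise win.

1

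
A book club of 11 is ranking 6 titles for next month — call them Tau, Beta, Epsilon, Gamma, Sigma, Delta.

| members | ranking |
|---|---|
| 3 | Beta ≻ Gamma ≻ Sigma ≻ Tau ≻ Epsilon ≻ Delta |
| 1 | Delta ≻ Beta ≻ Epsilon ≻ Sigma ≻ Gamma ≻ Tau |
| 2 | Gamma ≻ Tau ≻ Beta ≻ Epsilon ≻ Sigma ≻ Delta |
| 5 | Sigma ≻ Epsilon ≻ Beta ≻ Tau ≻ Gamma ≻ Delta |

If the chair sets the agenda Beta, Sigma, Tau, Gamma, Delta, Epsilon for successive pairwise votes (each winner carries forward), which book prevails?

Round 1: Beta vs Sigma — 6–5, Beta advances.
Round 2: Beta vs Tau — 9–2, Beta advances.
Round 3: Beta vs Gamma — 9–2, Beta advances.
Round 4: Beta vs Delta — 10–1, Beta advances.
Round 5: Beta vs Epsilon — 6–5, Beta advances.
The agenda winner is Beta.

Beta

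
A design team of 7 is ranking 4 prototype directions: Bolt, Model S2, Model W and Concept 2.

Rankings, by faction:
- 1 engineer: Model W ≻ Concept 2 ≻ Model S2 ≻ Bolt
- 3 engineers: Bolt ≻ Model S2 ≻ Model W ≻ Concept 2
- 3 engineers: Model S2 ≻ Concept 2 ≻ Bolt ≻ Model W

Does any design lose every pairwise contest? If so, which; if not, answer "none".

Head-to-head results (7 engineers):
Bolt vs Model S2: Model S2 wins 4–3.
Bolt vs Model W: Bolt, 6–1.
Bolt vs Concept 2: 3 for Bolt, 4 for Concept 2 — Concept 2 by 4–3.
Model S2 vs Model W: 6 to 1, Model S2.
Model S2 vs Concept 2: Model S2, 6–1.
Model W vs Concept 2: 1+3 = 4 for Model W, 3 for Concept 2 — Model W by 4–3.
Every design wins at least one matchup (Bolt beats Model W; Model S2 beats Bolt; Model W beats Concept 2; Concept 2 beats Bolt), so there is no Condorcet loser.

none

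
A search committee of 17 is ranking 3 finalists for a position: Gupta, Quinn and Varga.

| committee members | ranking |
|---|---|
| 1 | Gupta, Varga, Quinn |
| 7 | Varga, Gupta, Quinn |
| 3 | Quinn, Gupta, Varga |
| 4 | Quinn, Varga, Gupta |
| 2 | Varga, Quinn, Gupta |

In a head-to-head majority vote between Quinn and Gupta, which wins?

Ballots ranking Quinn above Gupta: 3 + 4 + 2 = 9.
Ballots ranking Gupta above Quinn: 17 − 9 = 8.
Quinn wins the head-to-head 9–8.

Quinn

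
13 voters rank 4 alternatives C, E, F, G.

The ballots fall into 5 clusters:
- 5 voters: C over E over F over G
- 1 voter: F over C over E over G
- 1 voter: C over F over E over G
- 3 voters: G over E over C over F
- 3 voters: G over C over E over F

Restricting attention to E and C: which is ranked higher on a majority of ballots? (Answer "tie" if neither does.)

C

Ballots ranking E above C: 3.
Ballots ranking C above E: 13 − 3 = 10.
C wins the head-to-head 10–3.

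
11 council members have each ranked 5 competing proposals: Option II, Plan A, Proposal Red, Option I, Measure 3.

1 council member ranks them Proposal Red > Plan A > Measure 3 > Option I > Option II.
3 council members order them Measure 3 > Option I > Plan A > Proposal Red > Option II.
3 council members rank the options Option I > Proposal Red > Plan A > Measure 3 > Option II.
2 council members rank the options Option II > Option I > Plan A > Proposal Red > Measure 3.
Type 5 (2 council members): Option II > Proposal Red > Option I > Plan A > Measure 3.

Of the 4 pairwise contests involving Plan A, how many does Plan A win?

Plan A against each rival (11 council members):
Plan A vs Option II: Plan A is ranked higher on 1+3+3 = 7 ballots, Option II on 4. Plan A wins 7–4.
Plan A vs Proposal Red: Plan A is ranked higher on 3+2 = 5 ballots, Proposal Red on 6. Proposal Red wins 6–5.
Plan A vs Option I: Option I wins 10–1.
Plan A vs Measure 3: Plan A wins 8–3.
Plan A beats Option II, Measure 3; loses to Proposal Red, Option I — 2 pairwise wins.

2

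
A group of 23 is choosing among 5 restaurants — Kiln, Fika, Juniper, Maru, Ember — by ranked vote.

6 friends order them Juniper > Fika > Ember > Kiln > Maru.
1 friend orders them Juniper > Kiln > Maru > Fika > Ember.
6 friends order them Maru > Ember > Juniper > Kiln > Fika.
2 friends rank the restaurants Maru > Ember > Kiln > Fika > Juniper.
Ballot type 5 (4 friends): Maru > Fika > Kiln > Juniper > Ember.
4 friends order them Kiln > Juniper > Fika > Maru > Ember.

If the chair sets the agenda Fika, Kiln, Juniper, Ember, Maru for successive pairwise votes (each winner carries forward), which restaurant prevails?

Round 1: Fika vs Kiln — 10–13, Kiln advances.
Round 2: Kiln vs Juniper — 10–13, Juniper advances.
Round 3: Juniper vs Ember — 15–8, Juniper advances.
Round 4: Juniper vs Maru — 11–12, Maru advances.
The agenda winner is Maru.

Maru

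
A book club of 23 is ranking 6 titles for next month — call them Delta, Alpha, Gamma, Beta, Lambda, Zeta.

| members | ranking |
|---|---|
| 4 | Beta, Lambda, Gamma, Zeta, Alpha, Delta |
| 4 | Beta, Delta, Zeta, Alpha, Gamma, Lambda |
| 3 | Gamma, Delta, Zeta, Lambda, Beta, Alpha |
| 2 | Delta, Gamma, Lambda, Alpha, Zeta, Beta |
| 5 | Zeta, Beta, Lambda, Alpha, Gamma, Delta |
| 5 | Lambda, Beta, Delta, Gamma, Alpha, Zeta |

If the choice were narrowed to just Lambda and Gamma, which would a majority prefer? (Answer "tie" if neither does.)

Lambda

Ballots ranking Lambda above Gamma: 4 + 5 + 5 = 14.
Ballots ranking Gamma above Lambda: 23 − 14 = 9.
Lambda wins the head-to-head 14–9.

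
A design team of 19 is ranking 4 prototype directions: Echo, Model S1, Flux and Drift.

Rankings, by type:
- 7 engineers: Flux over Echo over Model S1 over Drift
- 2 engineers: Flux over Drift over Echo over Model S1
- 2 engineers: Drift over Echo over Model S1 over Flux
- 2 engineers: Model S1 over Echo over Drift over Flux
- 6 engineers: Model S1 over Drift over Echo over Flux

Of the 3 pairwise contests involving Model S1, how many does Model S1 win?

Model S1 against each rival (19 engineers):
Model S1 vs Echo: Echo wins 11–8.
Model S1 vs Flux: Model S1 is ranked higher on 2+2+6 = 10 ballots, Flux on 9. Model S1 wins 10–9.
Model S1 vs Drift: Model S1 preferred on 7+2+6 = 15 ballots; Model S1 wins 15–4.
Model S1 beats Flux, Drift; loses to Echo — 2 pairwise wins.

2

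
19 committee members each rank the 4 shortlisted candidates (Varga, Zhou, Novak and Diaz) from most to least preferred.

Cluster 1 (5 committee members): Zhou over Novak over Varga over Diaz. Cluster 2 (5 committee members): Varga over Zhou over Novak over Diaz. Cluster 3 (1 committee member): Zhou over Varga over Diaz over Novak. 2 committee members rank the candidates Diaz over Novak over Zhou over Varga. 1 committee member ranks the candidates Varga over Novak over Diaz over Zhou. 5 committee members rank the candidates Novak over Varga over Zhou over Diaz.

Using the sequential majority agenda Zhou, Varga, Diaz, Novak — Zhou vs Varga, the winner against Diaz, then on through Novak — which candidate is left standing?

Novak

Round 1: Zhou vs Varga — 8–11, Varga advances.
Round 2: Varga vs Diaz — 17–2, Varga advances.
Round 3: Varga vs Novak — 7–12, Novak advances.
The agenda winner is Novak.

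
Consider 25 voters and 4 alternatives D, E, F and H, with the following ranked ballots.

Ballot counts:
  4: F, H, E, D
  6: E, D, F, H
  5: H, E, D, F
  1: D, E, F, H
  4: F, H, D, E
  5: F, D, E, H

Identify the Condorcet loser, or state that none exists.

D

Head-to-head results (25 voters):
D vs E: E, 15–10.
D vs F: D preferred on 6+5+1 = 12 ballots; F wins 13–12.
D–H: H 13–12.
E vs F: F, 13–12.
E vs H: E preferred on 6+1+5 = 12 ballots; H wins 13–12.
F vs H: F, 20–5.
D is beaten in every head-to-head and is the Condorcet loser.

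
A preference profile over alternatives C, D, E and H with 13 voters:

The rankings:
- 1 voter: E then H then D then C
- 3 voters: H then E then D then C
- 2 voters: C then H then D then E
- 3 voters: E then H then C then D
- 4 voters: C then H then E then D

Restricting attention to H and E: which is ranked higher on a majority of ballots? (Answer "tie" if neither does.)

Ballots ranking H above E: 3 + 2 + 4 = 9.
Ballots ranking E above H: 13 − 9 = 4.
H wins the head-to-head 9–4.

H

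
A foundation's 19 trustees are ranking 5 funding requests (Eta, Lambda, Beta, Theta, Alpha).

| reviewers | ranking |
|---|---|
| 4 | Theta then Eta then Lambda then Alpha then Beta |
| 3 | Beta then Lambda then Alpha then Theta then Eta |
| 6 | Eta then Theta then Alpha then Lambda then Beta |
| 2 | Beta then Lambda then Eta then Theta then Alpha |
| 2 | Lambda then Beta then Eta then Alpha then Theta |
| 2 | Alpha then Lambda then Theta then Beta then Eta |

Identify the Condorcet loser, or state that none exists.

Beta

Pairwise majorities:
Eta vs Lambda: Eta, 10–9.
Eta vs Beta: 4+6 = 10 for Eta, 9 for Beta — Eta by 10–9.
Eta vs Theta: Eta, 10–9.
Eta vs Alpha: Eta, 14–5.
Lambda vs Beta: Lambda wins 14–5.
Lambda vs Theta: 9 to 10, Theta.
Lambda–Alpha: Lambda 11–8.
Beta vs Theta: Theta wins 12–7.
Beta–Alpha: Alpha 12–7.
Theta–Alpha: Theta 12–7.
Only Beta has no wins; Beta is the Condorcet loser.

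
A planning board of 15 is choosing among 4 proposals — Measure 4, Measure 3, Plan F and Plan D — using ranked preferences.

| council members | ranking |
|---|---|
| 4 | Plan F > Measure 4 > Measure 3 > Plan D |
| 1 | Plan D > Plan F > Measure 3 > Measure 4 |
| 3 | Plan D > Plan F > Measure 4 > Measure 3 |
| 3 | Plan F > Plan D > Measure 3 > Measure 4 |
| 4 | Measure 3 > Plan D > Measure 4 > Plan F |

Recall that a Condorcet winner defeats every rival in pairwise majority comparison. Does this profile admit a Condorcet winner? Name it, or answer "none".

Check each pair by majority over 15 ballots:
Measure 4 vs Measure 3: Measure 4 preferred on 4+3 = 7 ballots; Measure 3 wins 8–7.
Measure 4 vs Plan F: Measure 4 is ranked higher on 4 ballots, Plan F on 11. Plan F wins 11–4.
Measure 4 vs Plan D: 4 for Measure 4, 11 for Plan D — Plan D by 11–4.
Measure 3 vs Plan F: 4 to 11, Plan F.
Measure 3 vs Plan D: Measure 3 wins 8–7.
Plan F vs Plan D: Plan D, 8–7.
Each option drops at least one matchup (Measure 4 loses to Measure 3; Measure 3 loses to Plan F; Plan F loses to Plan D; Plan D loses to Measure 3); the cycle Measure 3 > Plan D > Plan F > Measure 3 rules out a Condorcet winner.

none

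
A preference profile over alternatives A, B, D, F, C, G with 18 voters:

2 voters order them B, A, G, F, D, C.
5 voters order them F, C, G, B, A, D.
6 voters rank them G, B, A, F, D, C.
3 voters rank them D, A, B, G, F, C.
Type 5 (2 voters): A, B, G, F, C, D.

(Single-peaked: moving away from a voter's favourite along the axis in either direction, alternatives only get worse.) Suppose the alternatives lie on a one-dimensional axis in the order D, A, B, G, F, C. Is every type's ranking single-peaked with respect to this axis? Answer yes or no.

yes

Axis positions: D=1, A=2, B=3, G=4, F=5, C=6.
Type 1 (peak B at position 3): ranking walks positions 3-2-4-5-1-6, expanding outward from the peak — single-peaked.
Type 2 (peak F at position 5): ranking walks positions 5-6-4-3-2-1, expanding outward from the peak — single-peaked.
Type 3 (peak G at position 4): ranking walks positions 4-3-2-5-1-6, expanding outward from the peak — single-peaked.
Type 4 (peak D at position 1): ranking walks positions 1-2-3-4-5-6, expanding outward from the peak — single-peaked.
Type 5 (peak A at position 2): ranking walks positions 2-3-4-5-6-1, expanding outward from the peak — single-peaked.
Every ranking is single-peaked on this axis.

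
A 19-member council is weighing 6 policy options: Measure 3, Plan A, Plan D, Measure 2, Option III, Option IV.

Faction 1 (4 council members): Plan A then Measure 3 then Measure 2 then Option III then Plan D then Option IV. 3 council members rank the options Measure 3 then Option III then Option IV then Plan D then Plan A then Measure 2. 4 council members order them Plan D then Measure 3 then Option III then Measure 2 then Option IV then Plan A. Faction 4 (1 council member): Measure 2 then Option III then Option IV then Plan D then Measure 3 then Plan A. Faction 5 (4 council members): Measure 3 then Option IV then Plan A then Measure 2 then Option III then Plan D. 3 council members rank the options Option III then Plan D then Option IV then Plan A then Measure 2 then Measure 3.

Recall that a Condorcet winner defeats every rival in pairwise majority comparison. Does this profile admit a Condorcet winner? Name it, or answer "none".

Check each pair by majority over 19 ballots:
Measure 3 vs Plan A: Measure 3, 12–7.
Measure 3 vs Plan D: Measure 3 wins 11–8.
Measure 3 vs Measure 2: Measure 3 wins 15–4.
Measure 3 vs Option III: Measure 3, 15–4.
Measure 3 vs Option IV: Measure 3 wins 15–4.
Plan A vs Plan D: Plan D, 11–8.
Plan A vs Measure 2: Plan A, 14–5.
Plan A vs Option III: Option III, 11–8.
Plan A–Option IV: Option IV 15–4.
Plan D–Measure 2: Plan D 10–9.
Plan D–Option III: Option III 15–4.
Plan D vs Option IV: Plan D wins 11–8.
Measure 2–Option III: Option III 10–9.
Measure 2–Option IV: Option IV 10–9.
Option III vs Option IV: Option III wins 15–4.
Measure 3 defeats every rival head-to-head and is the Condorcet winner.

Measure 3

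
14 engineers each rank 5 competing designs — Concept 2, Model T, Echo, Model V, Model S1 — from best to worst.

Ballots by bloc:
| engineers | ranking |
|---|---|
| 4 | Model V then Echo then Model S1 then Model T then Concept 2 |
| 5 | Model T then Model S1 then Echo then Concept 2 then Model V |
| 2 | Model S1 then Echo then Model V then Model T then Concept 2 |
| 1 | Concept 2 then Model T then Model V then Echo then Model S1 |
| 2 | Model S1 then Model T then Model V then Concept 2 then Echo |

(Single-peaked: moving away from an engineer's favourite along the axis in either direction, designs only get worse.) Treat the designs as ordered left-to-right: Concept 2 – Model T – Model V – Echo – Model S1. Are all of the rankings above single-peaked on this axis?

no

Axis positions: Concept 2=1, Model T=2, Model V=3, Echo=4, Model S1=5.
Bloc 1 (peak Model V at position 3): ranking walks positions 3-4-5-2-1, expanding outward from the peak — single-peaked.
Bloc 2: ranking walks positions 2-5-4-1-3; Model S1 is ranked above Model V even though Model V lies between Model S1 and the peak Model T on the axis — preferences dip and rise again. Not single-peaked.
Bloc 3 (peak Model S1 at position 5): ranking walks positions 5-4-3-2-1, expanding outward from the peak — single-peaked.
Bloc 4 (peak Concept 2 at position 1): ranking walks positions 1-2-3-4-5, expanding outward from the peak — single-peaked.
Bloc 5: ranking walks positions 5-2-3-1-4; Model T is ranked above Echo even though Echo lies between Model T and the peak Model S1 on the axis — preferences dip and rise again. Not single-peaked.
Bloc 2 violates single-peakedness, so the profile is not single-peaked on this axis.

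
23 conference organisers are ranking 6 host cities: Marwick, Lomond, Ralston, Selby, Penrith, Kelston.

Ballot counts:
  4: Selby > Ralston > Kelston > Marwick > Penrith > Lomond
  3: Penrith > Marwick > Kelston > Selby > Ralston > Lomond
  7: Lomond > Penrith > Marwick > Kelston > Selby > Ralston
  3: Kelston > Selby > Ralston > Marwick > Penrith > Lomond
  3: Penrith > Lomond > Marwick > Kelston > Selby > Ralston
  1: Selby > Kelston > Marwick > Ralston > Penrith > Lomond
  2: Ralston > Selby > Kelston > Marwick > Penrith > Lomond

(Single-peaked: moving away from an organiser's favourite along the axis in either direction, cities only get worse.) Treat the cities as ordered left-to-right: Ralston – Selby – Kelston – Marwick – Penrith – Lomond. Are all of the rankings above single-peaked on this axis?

Axis positions: Ralston=1, Selby=2, Kelston=3, Marwick=4, Penrith=5, Lomond=6.
Group 1 (peak Selby at position 2): ranking walks positions 2-1-3-4-5-6, expanding outward from the peak — single-peaked.
Group 2 (peak Penrith at position 5): ranking walks positions 5-4-3-2-1-6, expanding outward from the peak — single-peaked.
Group 3 (peak Lomond at position 6): ranking walks positions 6-5-4-3-2-1, expanding outward from the peak — single-peaked.
Group 4 (peak Kelston at position 3): ranking walks positions 3-2-1-4-5-6, expanding outward from the peak — single-peaked.
Group 5 (peak Penrith at position 5): ranking walks positions 5-6-4-3-2-1, expanding outward from the peak — single-peaked.
Group 6 (peak Selby at position 2): ranking walks positions 2-3-4-1-5-6, expanding outward from the peak — single-peaked.
Group 7 (peak Ralston at position 1): ranking walks positions 1-2-3-4-5-6, expanding outward from the peak — single-peaked.
Every ranking is single-peaked on this axis.

yes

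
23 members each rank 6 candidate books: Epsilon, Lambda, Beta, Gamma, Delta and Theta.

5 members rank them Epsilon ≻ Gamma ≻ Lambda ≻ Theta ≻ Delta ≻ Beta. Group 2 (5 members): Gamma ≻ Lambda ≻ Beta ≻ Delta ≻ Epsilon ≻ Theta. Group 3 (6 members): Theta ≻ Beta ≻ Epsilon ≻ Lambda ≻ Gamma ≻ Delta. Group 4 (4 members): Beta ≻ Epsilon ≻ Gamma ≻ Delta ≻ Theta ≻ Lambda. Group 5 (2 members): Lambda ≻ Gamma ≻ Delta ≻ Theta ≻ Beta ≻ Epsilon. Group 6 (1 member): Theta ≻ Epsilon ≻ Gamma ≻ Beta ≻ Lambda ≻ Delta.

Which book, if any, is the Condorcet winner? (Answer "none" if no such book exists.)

Check each pair by majority over 23 ballots:
Epsilon vs Lambda: Epsilon, 16–7.
Epsilon–Beta: Beta 17–6.
Epsilon–Gamma: Epsilon 16–7.
Epsilon vs Delta: Epsilon wins 16–7.
Epsilon vs Theta: Epsilon, 14–9.
Lambda–Beta: Lambda 12–11.
Lambda–Gamma: Gamma 15–8.
Lambda vs Delta: Lambda wins 19–4.
Lambda vs Theta: Lambda wins 12–11.
Beta–Gamma: Gamma 13–10.
Beta vs Delta: Beta, 16–7.
Beta vs Theta: Theta wins 14–9.
Gamma–Delta: Gamma 23–0.
Gamma–Theta: Gamma 16–7.
Delta vs Theta: Theta wins 12–11.
Each book drops at least one matchup (Epsilon loses to Beta; Lambda loses to Epsilon; Beta loses to Lambda; Gamma loses to Epsilon; Delta loses to Epsilon; Theta loses to Epsilon); the cycle Epsilon > Lambda > Beta > Epsilon rules out a Condorcet winner.

none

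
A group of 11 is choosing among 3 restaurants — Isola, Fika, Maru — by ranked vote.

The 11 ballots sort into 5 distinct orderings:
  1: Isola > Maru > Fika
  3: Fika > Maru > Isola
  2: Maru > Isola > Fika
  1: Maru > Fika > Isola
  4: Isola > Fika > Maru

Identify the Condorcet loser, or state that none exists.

none

Head-to-head results (11 friends):
Isola vs Fika: Isola preferred on 1+2+4 = 7 ballots; Isola wins 7–4.
Isola vs Maru: Maru wins 6–5.
Fika vs Maru: Fika wins 7–4.
No restaurant is winless: Isola beats Fika; Fika beats Maru; Maru beats Isola. There is no Condorcet loser.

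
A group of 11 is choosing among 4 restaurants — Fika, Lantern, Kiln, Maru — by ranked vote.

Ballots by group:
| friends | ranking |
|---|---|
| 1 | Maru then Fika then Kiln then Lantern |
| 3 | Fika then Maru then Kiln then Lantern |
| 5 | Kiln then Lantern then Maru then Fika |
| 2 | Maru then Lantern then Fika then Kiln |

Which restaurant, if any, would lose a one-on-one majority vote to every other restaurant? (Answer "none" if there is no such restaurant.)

none

Head-to-head results (11 friends):
Fika vs Lantern: Fika preferred on 1+3 = 4 ballots; Lantern wins 7–4.
Fika vs Kiln: Fika, 6–5.
Fika vs Maru: 3 for Fika, 8 for Maru — Maru by 8–3.
Lantern vs Kiln: Kiln, 9–2.
Lantern vs Maru: 5 to 6, Maru.
Kiln vs Maru: 5 for Kiln, 6 for Maru — Maru by 6–5.
No restaurant is winless: Fika beats Kiln; Lantern beats Fika; Kiln beats Lantern; Maru beats Fika. There is no Condorcet loser.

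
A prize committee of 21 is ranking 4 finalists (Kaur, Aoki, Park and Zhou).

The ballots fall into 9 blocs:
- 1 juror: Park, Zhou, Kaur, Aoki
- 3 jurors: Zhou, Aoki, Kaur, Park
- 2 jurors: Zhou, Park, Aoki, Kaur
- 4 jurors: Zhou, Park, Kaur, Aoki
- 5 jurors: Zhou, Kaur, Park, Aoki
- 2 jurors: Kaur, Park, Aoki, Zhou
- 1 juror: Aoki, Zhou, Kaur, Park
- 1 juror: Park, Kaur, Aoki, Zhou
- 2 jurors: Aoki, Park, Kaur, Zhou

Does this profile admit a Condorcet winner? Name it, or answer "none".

Zhou

Pairwise majorities:
Kaur vs Aoki: 13 to 8, Kaur.
Kaur vs Park: 3+5+2+1 = 11 for Kaur, 10 for Park — Kaur by 11–10.
Kaur vs Zhou: 5 to 16, Zhou.
Aoki vs Park: 3+1+2 = 6 for Aoki, 15 for Park — Park by 15–6.
Aoki vs Zhou: Aoki preferred on 2+1+1+2 = 6 ballots; Zhou wins 15–6.
Park vs Zhou: 1+2+1+2 = 6 for Park, 15 for Zhou — Zhou by 15–6.
Zhou defeats every rival head-to-head and is the Condorcet winner.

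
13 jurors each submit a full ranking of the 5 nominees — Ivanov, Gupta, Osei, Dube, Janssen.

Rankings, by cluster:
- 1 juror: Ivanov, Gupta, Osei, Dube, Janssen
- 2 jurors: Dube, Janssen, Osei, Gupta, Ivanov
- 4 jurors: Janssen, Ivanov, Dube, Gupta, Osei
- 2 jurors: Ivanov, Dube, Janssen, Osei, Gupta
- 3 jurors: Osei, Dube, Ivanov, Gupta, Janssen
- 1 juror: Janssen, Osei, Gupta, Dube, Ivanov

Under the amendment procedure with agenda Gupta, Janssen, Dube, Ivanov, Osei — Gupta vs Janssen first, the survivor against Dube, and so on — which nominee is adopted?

Ivanov

Round 1: Gupta vs Janssen — 4–9, Janssen advances.
Round 2: Janssen vs Dube — 5–8, Dube advances.
Round 3: Dube vs Ivanov — 6–7, Ivanov advances.
Round 4: Ivanov vs Osei — 7–6, Ivanov advances.
The agenda winner is Ivanov.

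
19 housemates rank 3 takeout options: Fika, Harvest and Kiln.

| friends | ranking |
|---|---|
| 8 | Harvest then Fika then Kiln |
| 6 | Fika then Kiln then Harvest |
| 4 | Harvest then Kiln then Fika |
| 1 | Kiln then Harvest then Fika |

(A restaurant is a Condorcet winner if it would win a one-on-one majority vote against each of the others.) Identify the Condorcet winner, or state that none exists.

Harvest

Check each pair by majority over 19 ballots:
Fika vs Harvest: Harvest, 13–6.
Fika vs Kiln: Fika wins 14–5.
Harvest–Kiln: Harvest 12–7.
Harvest wins every pairwise contest, so Harvest is the Condorcet winner.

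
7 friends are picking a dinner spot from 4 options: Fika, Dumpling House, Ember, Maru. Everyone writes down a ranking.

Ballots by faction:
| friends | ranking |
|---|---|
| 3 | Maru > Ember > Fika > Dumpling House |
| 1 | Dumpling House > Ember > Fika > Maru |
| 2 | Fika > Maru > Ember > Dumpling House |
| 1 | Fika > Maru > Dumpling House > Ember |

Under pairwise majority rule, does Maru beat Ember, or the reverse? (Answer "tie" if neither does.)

Ballots ranking Maru above Ember: 3 + 2 + 1 = 6.
Ballots ranking Ember above Maru: 7 − 6 = 1.
Maru wins the head-to-head 6–1.

Maru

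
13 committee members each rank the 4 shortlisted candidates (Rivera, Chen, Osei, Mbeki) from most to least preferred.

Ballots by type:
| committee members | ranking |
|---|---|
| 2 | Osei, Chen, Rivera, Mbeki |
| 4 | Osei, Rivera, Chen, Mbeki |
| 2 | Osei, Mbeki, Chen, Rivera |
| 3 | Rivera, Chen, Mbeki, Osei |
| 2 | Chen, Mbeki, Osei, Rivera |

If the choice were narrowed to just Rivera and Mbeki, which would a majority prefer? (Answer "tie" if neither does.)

Ballots ranking Rivera above Mbeki: 2 + 4 + 3 = 9.
Ballots ranking Mbeki above Rivera: 13 − 9 = 4.
Rivera wins the head-to-head 9–4.

Rivera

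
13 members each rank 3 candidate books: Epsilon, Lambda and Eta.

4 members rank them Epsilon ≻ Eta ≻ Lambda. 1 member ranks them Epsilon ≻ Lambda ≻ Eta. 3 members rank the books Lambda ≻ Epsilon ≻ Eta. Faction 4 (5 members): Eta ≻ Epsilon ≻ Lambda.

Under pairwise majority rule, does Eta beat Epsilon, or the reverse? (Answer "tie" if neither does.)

Epsilon

Ballots ranking Eta above Epsilon: 5.
Ballots ranking Epsilon above Eta: 13 − 5 = 8.
Epsilon wins the head-to-head 8–5.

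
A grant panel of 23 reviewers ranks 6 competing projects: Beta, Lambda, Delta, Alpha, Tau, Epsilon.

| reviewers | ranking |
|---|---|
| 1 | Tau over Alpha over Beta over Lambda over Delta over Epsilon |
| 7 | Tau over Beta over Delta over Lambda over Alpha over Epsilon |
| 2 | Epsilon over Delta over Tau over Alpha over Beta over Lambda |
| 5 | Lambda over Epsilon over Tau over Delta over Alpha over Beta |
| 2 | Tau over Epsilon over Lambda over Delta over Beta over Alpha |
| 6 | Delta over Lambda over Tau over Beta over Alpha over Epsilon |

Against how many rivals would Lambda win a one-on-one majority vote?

Lambda against each rival (23 reviewers):
Lambda vs Beta: Lambda preferred on 5+2+6 = 13 ballots; Lambda wins 13–10.
Lambda vs Delta: Delta wins 15–8.
Lambda vs Alpha: 7+5+2+6 = 20 for Lambda, 3 for Alpha — Lambda by 20–3.
Lambda vs Tau: Lambda is ranked higher on 5+6 = 11 ballots, Tau on 12. Tau wins 12–11.
Lambda vs Epsilon: Lambda wins 19–4.
Lambda beats Beta, Alpha, Epsilon; loses to Delta, Tau — 3 pairwise wins.

3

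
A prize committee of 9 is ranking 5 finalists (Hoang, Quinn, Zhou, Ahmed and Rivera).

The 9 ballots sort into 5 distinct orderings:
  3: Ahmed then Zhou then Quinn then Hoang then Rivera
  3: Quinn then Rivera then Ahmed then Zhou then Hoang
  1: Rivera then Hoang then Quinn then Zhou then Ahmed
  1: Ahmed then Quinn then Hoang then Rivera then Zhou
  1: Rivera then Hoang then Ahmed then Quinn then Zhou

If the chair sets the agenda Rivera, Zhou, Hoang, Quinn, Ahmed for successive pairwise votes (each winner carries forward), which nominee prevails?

Ahmed

Round 1: Rivera vs Zhou — 6–3, Rivera advances.
Round 2: Rivera vs Hoang — 5–4, Rivera advances.
Round 3: Rivera vs Quinn — 2–7, Quinn advances.
Round 4: Quinn vs Ahmed — 4–5, Ahmed advances.
Ahmed survives the agenda.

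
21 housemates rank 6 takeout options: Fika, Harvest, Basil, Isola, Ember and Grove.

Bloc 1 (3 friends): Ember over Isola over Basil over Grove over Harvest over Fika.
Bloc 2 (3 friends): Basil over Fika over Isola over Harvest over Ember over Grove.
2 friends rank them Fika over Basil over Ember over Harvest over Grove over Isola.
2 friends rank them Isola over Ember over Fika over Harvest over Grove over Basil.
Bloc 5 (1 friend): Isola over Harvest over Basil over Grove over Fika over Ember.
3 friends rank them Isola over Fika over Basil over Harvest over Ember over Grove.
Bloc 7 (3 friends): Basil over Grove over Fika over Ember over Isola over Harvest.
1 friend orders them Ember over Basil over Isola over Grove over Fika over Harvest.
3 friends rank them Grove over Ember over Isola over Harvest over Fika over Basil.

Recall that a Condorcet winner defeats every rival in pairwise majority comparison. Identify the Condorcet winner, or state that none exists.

none

Pairwise majorities:
Fika vs Harvest: Fika is ranked higher on 3+2+2+3+3+1 = 14 ballots, Harvest on 7. Fika wins 14–7.
Fika vs Basil: Basil wins 11–10.
Fika vs Isola: Fika preferred on 3+2+3 = 8 ballots; Isola wins 13–8.
Fika–Ember: Fika 12–9.
Fika vs Grove: 10 to 11, Grove.
Harvest vs Basil: Basil wins 15–6.
Harvest vs Isola: Isola, 19–2.
Harvest vs Ember: Ember, 14–7.
Harvest vs Grove: Harvest wins 11–10.
Basil vs Isola: Isola wins 12–9.
Basil–Ember: Basil 12–9.
Basil vs Grove: Basil preferred on 16 ballots; Basil wins 16–5.
Isola vs Ember: Ember wins 12–9.
Isola vs Grove: 3+3+2+1+3+1 = 13 for Isola, 8 for Grove — Isola by 13–8.
Ember vs Grove: Ember is ranked higher on 3+3+2+2+3+1 = 14 ballots, Grove on 7. Ember wins 14–7.
Each restaurant drops at least one matchup (Fika loses to Basil; Harvest loses to Fika; Basil loses to Isola; Isola loses to Ember; Ember loses to Fika; Grove loses to Harvest); the cycle Fika beats Harvest beats Grove beats Fika rules out a Condorcet winner.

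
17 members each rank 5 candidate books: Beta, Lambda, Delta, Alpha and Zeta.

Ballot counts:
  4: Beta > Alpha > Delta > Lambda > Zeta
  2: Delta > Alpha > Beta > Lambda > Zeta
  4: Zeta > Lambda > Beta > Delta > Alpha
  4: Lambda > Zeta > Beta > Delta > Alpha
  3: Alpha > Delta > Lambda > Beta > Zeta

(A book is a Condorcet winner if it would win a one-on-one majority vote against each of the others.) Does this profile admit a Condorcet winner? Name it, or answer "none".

none

Head-to-head results (17 members):
Beta vs Lambda: Lambda wins 11–6.
Beta vs Delta: Beta, 12–5.
Beta vs Alpha: Beta wins 12–5.
Beta–Zeta: Beta 9–8.
Lambda vs Delta: Delta wins 9–8.
Lambda–Alpha: Alpha 9–8.
Lambda–Zeta: Lambda 13–4.
Delta–Alpha: Delta 10–7.
Delta–Zeta: Delta 9–8.
Alpha–Zeta: Alpha 9–8.
No book is unbeaten: Beta loses to Lambda; Lambda loses to Delta; Delta loses to Beta; Alpha loses to Beta; Zeta loses to Beta. In particular Beta beats Delta beats Lambda beats Beta is a majority cycle — no Condorcet winner exists.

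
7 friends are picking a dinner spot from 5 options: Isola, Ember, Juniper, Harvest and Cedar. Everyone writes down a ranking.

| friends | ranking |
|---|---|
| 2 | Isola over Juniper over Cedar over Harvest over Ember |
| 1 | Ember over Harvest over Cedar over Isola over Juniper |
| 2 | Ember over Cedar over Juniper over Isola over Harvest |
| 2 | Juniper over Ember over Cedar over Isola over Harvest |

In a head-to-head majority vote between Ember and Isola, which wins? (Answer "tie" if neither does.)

Ember

Ballots ranking Ember above Isola: 1 + 2 + 2 = 5.
Ballots ranking Isola above Ember: 7 − 5 = 2.
Ember wins the head-to-head 5–2.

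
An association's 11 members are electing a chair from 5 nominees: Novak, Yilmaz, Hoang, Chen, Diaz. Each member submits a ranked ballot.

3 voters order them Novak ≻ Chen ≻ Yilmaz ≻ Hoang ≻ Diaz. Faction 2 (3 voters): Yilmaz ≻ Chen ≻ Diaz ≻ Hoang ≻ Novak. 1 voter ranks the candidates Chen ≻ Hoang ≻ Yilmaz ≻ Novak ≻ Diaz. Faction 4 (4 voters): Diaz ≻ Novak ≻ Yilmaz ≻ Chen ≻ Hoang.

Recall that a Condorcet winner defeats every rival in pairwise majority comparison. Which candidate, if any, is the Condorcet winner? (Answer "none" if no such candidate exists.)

none

Head-to-head results (11 voters):
Novak vs Yilmaz: 3+4 = 7 for Novak, 4 for Yilmaz — Novak by 7–4.
Novak vs Hoang: Novak preferred on 3+4 = 7 ballots; Novak wins 7–4.
Novak vs Chen: Novak preferred on 3+4 = 7 ballots; Novak wins 7–4.
Novak vs Diaz: Novak is ranked higher on 3+1 = 4 ballots, Diaz on 7. Diaz wins 7–4.
Yilmaz vs Hoang: Yilmaz is ranked higher on 3+3+4 = 10 ballots, Hoang on 1. Yilmaz wins 10–1.
Yilmaz vs Chen: 3+4 = 7 for Yilmaz, 4 for Chen — Yilmaz by 7–4.
Yilmaz vs Diaz: Yilmaz wins 7–4.
Hoang vs Chen: Chen, 11–0.
Hoang vs Diaz: Diaz wins 7–4.
Chen–Diaz: Chen 7–4.
No candidate is unbeaten: Novak loses to Diaz; Yilmaz loses to Novak; Hoang loses to Novak; Chen loses to Novak; Diaz loses to Yilmaz. In particular Novak > Yilmaz > Diaz > Novak is a majority cycle — no Condorcet winner exists.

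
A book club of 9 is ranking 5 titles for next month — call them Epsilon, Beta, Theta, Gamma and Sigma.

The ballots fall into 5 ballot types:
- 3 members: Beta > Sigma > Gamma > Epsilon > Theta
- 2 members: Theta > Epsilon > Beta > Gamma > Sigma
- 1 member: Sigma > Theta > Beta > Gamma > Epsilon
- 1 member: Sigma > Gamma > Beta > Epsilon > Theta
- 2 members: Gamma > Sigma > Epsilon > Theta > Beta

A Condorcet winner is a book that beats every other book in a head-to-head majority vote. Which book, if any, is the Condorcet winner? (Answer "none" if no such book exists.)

none

Check each pair by majority over 9 ballots:
Epsilon vs Beta: 4 to 5, Beta.
Epsilon vs Theta: Epsilon is ranked higher on 3+1+2 = 6 ballots, Theta on 3. Epsilon wins 6–3.
Epsilon vs Gamma: 2 for Epsilon, 7 for Gamma — Gamma by 7–2.
Epsilon vs Sigma: Epsilon preferred on 2 ballots; Sigma wins 7–2.
Beta–Theta: Theta 5–4.
Beta vs Gamma: 6 to 3, Beta.
Beta vs Sigma: Beta wins 5–4.
Theta vs Gamma: 2+1 = 3 for Theta, 6 for Gamma — Gamma by 6–3.
Theta vs Sigma: Theta preferred on 2 ballots; Sigma wins 7–2.
Gamma vs Sigma: Sigma wins 5–4.
Each book drops at least one matchup (Epsilon loses to Beta; Beta loses to Theta; Theta loses to Epsilon; Gamma loses to Beta; Sigma loses to Beta); the cycle Epsilon beats Theta beats Beta beats Epsilon rules out a Condorcet winner.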